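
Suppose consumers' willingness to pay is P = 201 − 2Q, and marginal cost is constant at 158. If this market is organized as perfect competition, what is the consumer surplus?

Under competition P = MC = 158, so Q = (201 − 158)/2 = 21.5.
CS = ½·(201 − 158)·21.5 = 462.25.

CS = 462.25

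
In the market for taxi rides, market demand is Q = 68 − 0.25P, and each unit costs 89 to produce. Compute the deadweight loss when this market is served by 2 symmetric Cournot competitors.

Inverting demand: P = 272 − 4Q.
Competitive firms price at marginal cost: P = 89, giving Q = 45.75.
Cournot with 2 identical firms: the symmetric best-response condition is 272 − 12q = 89. Each firm produces q = 15.25, total output Q = 30.5, price P = 150.
DWL is the triangle between Q = 30.5 and Q = 45.75: ½·(45.75 − 30.5)·(150 − 89) = 465.125.

DWL = 465.125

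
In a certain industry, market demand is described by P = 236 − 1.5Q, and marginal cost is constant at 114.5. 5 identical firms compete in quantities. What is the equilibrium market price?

P = 134.75

Cournot with 5 identical firms: the symmetric best-response condition is 236 − 9q = 114.5. Each firm produces q = 13.5, total output Q = 67.5, price P = 134.75.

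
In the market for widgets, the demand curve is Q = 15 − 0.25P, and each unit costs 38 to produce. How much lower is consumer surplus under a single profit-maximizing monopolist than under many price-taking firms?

Consumer surplus falls by 45.375

Inverting demand: P = 60 − 4Q.
Perfect competition: P = MC = 38, so 60 − 4Q = 38 and Q = 5.5.
CS = ½·(60 − 38)·5.5 = 60.5.
The monopolist equates marginal revenue to marginal cost: 60 − 8Q = 38, so Q = 2.75. From demand, P = 49.
CS = ½·(60 − 49)·2.75 = 15.125.
Change in consumer surplus: 15.125 − 60.5 = −45.375.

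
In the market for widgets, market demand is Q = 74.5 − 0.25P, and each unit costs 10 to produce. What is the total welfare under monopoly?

TS = 7776

Inverting demand: P = 298 − 4Q.
A monopolist chooses Q where MR = MC. MR = 298 − 8Q; setting this equal to 10 gives Q = 36 and P = 154.
CS = ½·(298 − 154)·36 = 2592; PS = (154 − 10)·36 = 5184; TS = 7776.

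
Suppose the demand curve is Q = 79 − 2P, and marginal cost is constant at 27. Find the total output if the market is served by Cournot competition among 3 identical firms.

Inverting demand: P = 39.5 − 0.5Q.
With 3 symmetric Cournot firms, each firm's FOC gives 39.5 − 2q = 27, so q = 6.25, Q = 3·6.25 = 18.75, and P = 30.125.

Q = 18.75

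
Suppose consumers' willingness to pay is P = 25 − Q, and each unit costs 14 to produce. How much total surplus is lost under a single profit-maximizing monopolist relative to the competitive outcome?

Competitive firms price at marginal cost: P = 14, giving Q = 11.
The monopolist equates marginal revenue to marginal cost: 25 − 2Q = 14, so Q = 5.5. From demand, P = 19.5.
DWL is the triangle between Q = 5.5 and Q = 11: ½·(11 − 5.5)·(19.5 − 14) = 15.125.

DWL = 15.125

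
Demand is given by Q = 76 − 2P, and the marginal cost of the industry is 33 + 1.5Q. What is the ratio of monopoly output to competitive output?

Inverting demand: P = 38 − 0.5Q.
The monopolist equates marginal revenue to marginal cost: 38 − Q = 33 + 1.5Q, so Q = 2. From demand, P = 37.
Under competition P = MC: 38 − 0.5Q = 33 + 1.5Q ⇒ Q = 2.5, P = 36.75.
Ratio Q_m/Q_c = 2/2.5 = 0.8.

Q_m/Q_c = 0.8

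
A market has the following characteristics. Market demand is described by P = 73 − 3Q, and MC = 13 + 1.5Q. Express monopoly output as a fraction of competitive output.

A monopolist chooses Q where MR = MC. MR = 73 − 6Q; setting this equal to 13 + 1.5Q gives Q = 8 and P = 49.
Under competition P = MC: 73 − 3Q = 13 + 1.5Q ⇒ Q = 40/3, P = 33.
Ratio Q_m/Q_c = 8/(40/3) = 0.6.

Q_m/Q_c = 0.6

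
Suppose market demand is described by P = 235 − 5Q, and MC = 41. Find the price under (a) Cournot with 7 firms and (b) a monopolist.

Cournot with 7 identical firms: the symmetric best-response condition is 235 − 40q = 41. Each firm produces q = 4.85, total output Q = 33.95, price P = 65.25.
Monopoly sets MR = MC: 235 − 10Q = 41 ⇒ Q = 19.4, P = 235 − 5·19.4 = 138.

Cournot: P = 65.25; Monopoly: P = 138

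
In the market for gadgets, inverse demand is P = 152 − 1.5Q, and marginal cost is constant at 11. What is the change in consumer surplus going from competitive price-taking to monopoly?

Under competition P = MC = 11, so Q = (152 − 11)/1.5 = 94.
CS = ½·(152 − 11)·94 = 6627.
Monopoly sets MR = MC: 152 − 3Q = 11 ⇒ Q = 47, P = 152 − 1.5·47 = 81.5.
CS = ½·(152 − 81.5)·47 = 1656.75.
Change in consumer surplus: 1656.75 − 6627 = −4970.25.

Consumer surplus falls by 4970.25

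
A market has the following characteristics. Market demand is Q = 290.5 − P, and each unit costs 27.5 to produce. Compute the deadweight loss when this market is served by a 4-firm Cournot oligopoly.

Inverting demand: P = 290.5 − Q.
Under competition P = MC = 27.5, so Q = (290.5 − 27.5)/1 = 263.
With 4 symmetric Cournot firms, each firm's FOC gives 290.5 − 5q = 27.5, so q = 52.6, Q = 4·52.6 = 210.4, and P = 80.1.
DWL is the triangle between Q = 210.4 and Q = 263: ½·(263 − 210.4)·(80.1 − 27.5) = 1383.38.

DWL = 1383.38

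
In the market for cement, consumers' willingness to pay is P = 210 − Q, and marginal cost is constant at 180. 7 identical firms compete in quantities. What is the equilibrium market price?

P = 183.75

With 7 symmetric Cournot firms, each firm's FOC gives 210 − 8q = 180, so q = 3.75, Q = 7·3.75 = 26.25, and P = 183.75.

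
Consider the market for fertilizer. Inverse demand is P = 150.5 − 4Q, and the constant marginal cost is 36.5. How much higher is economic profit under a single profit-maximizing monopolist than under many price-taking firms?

π rises by 812.25

Perfect competition: P = MC = 36.5, so 150.5 − 4Q = 36.5 and Q = 28.5.
Profit = (36.5 − 36.5)·28.5 = 0.
Monopoly sets MR = MC: 150.5 − 8Q = 36.5 ⇒ Q = 14.25, P = 150.5 − 4·14.25 = 93.5.
Profit = (93.5 − 36.5)·14.25 = 812.25.
Change in economic profit: 812.25 − 0 = 812.25.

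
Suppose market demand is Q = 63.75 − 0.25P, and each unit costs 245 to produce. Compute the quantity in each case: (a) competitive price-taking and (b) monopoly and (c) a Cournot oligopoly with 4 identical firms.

Inverting demand: P = 255 − 4Q.
Competitive firms price at marginal cost: P = 245, giving Q = 2.5.
Monopoly sets MR = MC: 255 − 8Q = 245 ⇒ Q = 1.25, P = 255 − 4·1.25 = 250.
In a 4-firm Cournot equilibrium, symmetry and the first-order condition give q = (255 − 245)/(20) = 0.5. So Q = 2 and P = 247.

Competition: Q = 2.5; Monopoly: Q = 1.25; Cournot: Q = 2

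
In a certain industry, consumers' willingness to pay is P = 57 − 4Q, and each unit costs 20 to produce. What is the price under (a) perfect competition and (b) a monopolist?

Competition: P = 20; Monopoly: P = 38.5

Under competition P = MC = 20, so Q = (57 − 20)/4 = 9.25.
A monopolist chooses Q where MR = MC. MR = 57 − 8Q; setting this equal to 20 gives Q = 4.625 and P = 38.5.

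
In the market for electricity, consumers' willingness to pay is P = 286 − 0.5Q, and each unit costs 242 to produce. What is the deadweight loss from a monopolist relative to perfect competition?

DWL = 484

Under competition P = MC = 242, so Q = (286 − 242)/0.5 = 88.
Monopoly sets MR = MC: 286 − Q = 242 ⇒ Q = 44, P = 286 − 0.5·44 = 264.
DWL is the triangle between Q = 44 and Q = 88: ½·(88 − 44)·(264 − 242) = 484.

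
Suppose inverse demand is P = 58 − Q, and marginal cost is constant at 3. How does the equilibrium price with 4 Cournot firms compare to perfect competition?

In a 4-firm Cournot equilibrium, symmetry and the first-order condition give q = (58 − 3)/(5) = 11. So Q = 44 and P = 14.
Perfect competition: P = MC = 3, so 58 − Q = 3 and Q = 55.

Cournot: P = 14; Competition: P = 3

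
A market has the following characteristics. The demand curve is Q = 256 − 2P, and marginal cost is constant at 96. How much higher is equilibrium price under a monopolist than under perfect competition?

Inverting demand: P = 128 − 0.5Q.
Under competition P = MC = 96, so Q = (128 − 96)/0.5 = 64.
A monopolist chooses Q where MR = MC. MR = 128 − Q; setting this equal to 96 gives Q = 32 and P = 112.
Change in equilibrium price: 112 − 96 = 16.

P rises by 16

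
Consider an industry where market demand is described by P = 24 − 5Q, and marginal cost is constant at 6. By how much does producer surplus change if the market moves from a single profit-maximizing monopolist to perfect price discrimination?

Producer surplus rises by 16.2

Monopoly sets MR = MC: 24 − 10Q = 6 ⇒ Q = 1.8, P = 24 − 5·1.8 = 15.
PS = (15 − 6)·1.8 = 16.2.
Under first-degree price discrimination the firm charges each unit its demand price and produces up to where P = MC, i.e. Q = 3.6. Consumer surplus is zero; producer surplus equals total surplus.
PS = ½·(24 − 6)·3.6 = 32.4.
Change in producer surplus: 32.4 − 16.2 = 16.2.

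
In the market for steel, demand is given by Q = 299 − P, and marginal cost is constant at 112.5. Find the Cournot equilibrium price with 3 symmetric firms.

P = 159.125

Inverting demand: P = 299 − Q.
With 3 symmetric Cournot firms, each firm's FOC gives 299 − 4q = 112.5, so q = 46.625, Q = 3·46.625 = 139.875, and P = 159.125.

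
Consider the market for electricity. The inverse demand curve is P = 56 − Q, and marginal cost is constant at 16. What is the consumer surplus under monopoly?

CS = 200

Monopoly sets MR = MC: 56 − 2Q = 16 ⇒ Q = 20, P = 56 − 20 = 36.
CS = ½·(56 − 36)·20 = 200.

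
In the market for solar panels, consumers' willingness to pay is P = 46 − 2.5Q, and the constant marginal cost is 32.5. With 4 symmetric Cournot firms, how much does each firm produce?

q_i = 1.08

Cournot with 4 identical firms: the symmetric best-response condition is 46 − 12.5q = 32.5. Each firm produces q = 1.08, total output Q = 4.32, price P = 35.2.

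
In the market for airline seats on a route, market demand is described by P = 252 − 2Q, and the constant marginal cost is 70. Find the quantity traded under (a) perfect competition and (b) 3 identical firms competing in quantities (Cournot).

Under competition P = MC = 70, so Q = (252 − 70)/2 = 91.
In a 3-firm Cournot equilibrium, symmetry and the first-order condition give q = (252 − 70)/(8) = 22.75. So Q = 68.25 and P = 115.5.

Competition: Q = 91; Cournot: Q = 68.25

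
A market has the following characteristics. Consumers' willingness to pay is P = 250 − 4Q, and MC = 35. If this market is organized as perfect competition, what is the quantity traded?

Q = 53.75

Under competition P = MC = 35, so Q = (250 − 35)/4 = 53.75.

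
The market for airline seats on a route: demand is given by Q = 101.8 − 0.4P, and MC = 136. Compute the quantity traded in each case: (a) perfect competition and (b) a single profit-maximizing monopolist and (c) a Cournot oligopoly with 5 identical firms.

Inverting demand: P = 254.5 − 2.5Q.
Under competition P = MC = 136, so Q = (254.5 − 136)/2.5 = 47.4.
Monopoly sets MR = MC: 254.5 − 5Q = 136 ⇒ Q = 23.7, P = 254.5 − 2.5·23.7 = 195.25.
Cournot with 5 identical firms: the symmetric best-response condition is 254.5 − 15q = 136. Each firm produces q = 7.9, total output Q = 39.5, price P = 155.75.

Competition: Q = 47.4; Monopoly: Q = 23.7; Cournot: Q = 39.5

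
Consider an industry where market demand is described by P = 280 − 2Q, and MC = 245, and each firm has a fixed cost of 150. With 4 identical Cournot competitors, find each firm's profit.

π_i = −125.5

With 4 symmetric Cournot firms, each firm's FOC gives 280 − 10q = 245, so q = 3.5, Q = 4·3.5 = 14, and P = 252.
Each firm's profit = (252 − 245)·3.5 − 150 = −125.5.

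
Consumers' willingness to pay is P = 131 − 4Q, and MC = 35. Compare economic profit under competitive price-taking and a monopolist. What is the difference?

Economic profit rises by 576

Competitive firms price at marginal cost: P = 35, giving Q = 24.
Profit = (35 − 35)·24 = 0.
A monopolist chooses Q where MR = MC. MR = 131 − 8Q; setting this equal to 35 gives Q = 12 and P = 83.
Profit = (83 − 35)·12 = 576.
Change in economic profit: 576 − 0 = 576.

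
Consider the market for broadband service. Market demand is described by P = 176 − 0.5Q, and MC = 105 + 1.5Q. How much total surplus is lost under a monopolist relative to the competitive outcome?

Competitive equilibrium sets price equal to marginal cost: 176 − 0.5Q = 105 + 1.5Q, so Q = 35.5 and P = 158.25.
The monopolist equates marginal revenue to marginal cost: 176 − Q = 105 + 1.5Q, so Q = 28.4. From demand, P = 161.8.
CS = ½·(176 − 158.25)·35.5 = 5041/16; PS = (158.25·35.5 − 105·35.5 − ½·1.5·35.5²) = 15123/16; TS = 1260.25.
CS = ½·(176 − 161.8)·28.4 = 201.64; PS = (161.8·28.4 − 105·28.4 − ½·1.5·28.4²) = 1008.2; TS = 1209.84.
DWL = 1260.25 − 1209.84 = 50.41.

DWL = 50.41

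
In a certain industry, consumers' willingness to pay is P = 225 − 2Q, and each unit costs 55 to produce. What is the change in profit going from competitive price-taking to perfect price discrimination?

Competitive firms price at marginal cost: P = 55, giving Q = 85.
Profit = (55 − 55)·85 = 0.
Under first-degree price discrimination the firm charges each unit its demand price and produces up to where P = MC, i.e. Q = 85. Consumer surplus is zero; producer surplus equals total surplus.
PS equals the full surplus area, 7225. Profit = 7225 = 7225.
Change in profit: 7225 − 0 = 7225.

π rises by 7225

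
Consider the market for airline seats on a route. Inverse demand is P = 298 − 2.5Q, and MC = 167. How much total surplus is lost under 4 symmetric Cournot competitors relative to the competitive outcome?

Under competition P = MC = 167, so Q = (298 − 167)/2.5 = 52.4.
In a 4-firm Cournot equilibrium, symmetry and the first-order condition give q = (298 − 167)/(12.5) = 10.48. So Q = 41.92 and P = 193.2.
DWL is the triangle between Q = 41.92 and Q = 52.4: ½·(52.4 − 41.92)·(193.2 − 167) = 137.288.

DWL = 137.288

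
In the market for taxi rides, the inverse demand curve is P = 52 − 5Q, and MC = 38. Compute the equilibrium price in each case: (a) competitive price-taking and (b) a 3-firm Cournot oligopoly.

Perfect competition: P = MC = 38, so 52 − 5Q = 38 and Q = 2.8.
With 3 symmetric Cournot firms, each firm's FOC gives 52 − 20q = 38, so q = 0.7, Q = 3·0.7 = 2.1, and P = 41.5.

Competition: P = 38; Cournot: P = 41.5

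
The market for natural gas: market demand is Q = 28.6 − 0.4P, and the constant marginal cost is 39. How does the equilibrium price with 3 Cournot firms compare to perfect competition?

Cournot: P = 47.125; Competition: P = 39

Inverting demand: P = 71.5 − 2.5Q.
In a 3-firm Cournot equilibrium, symmetry and the first-order condition give q = (71.5 − 39)/(10) = 3.25. So Q = 9.75 and P = 47.125.
Perfect competition: P = MC = 39, so 71.5 − 2.5Q = 39 and Q = 13.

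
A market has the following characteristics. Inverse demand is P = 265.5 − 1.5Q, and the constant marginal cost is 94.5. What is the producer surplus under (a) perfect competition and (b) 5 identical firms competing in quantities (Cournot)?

Under competition P = MC = 94.5, so Q = (265.5 − 94.5)/1.5 = 114.
PS = (94.5 − 94.5)·114 = 0.
In a 5-firm Cournot equilibrium, symmetry and the first-order condition give q = (265.5 − 94.5)/(9) = 19. So Q = 95 and P = 123.
PS = (123 − 94.5)·95 = 2707.5.

Competition: PS = 0; Cournot: PS = 2707.5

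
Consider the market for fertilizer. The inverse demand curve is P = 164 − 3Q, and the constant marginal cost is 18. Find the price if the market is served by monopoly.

P = 91

Monopoly sets MR = MC: 164 − 6Q = 18 ⇒ Q = 73/3, P = 164 − 3·73/3 = 91.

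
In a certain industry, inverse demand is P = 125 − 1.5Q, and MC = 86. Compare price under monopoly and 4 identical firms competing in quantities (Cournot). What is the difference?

P falls by 11.7

The monopolist equates marginal revenue to marginal cost: 125 − 3Q = 86, so Q = 13. From demand, P = 105.5.
With 4 symmetric Cournot firms, each firm's FOC gives 125 − 7.5q = 86, so q = 5.2, Q = 4·5.2 = 20.8, and P = 93.8.
Change in price: 93.8 − 105.5 = −11.7.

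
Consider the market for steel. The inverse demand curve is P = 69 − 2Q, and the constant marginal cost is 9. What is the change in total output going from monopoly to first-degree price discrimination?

Total output rises by 15

The monopolist equates marginal revenue to marginal cost: 69 − 4Q = 9, so Q = 15. From demand, P = 39.
Under first-degree price discrimination the firm charges each unit its demand price and produces up to where P = MC, i.e. Q = 30. Consumer surplus is zero; producer surplus equals total surplus.
Change in total output: 30 − 15 = 15.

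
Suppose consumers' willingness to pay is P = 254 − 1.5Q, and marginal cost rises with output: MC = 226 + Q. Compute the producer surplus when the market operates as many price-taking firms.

PS = 62.72

Competitive equilibrium sets price equal to marginal cost: 254 − 1.5Q = 226 + Q, so Q = 11.2 and P = 237.2.
PS = P·Q − VC(Q) = 237.2·11.2 − (226·11.2 + ½·1·11.2²) = 62.72.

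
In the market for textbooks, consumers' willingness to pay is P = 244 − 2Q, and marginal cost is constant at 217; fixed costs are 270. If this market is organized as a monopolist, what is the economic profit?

The monopolist equates marginal revenue to marginal cost: 244 − 4Q = 217, so Q = 6.75. From demand, P = 230.5.
Profit = (230.5 − 217)·6.75 − 270 = −178.875.

Profit = −178.875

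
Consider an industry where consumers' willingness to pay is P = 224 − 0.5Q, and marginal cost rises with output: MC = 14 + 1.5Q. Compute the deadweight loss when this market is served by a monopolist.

DWL = 441

Under competition P = MC: 224 − 0.5Q = 14 + 1.5Q ⇒ Q = 105, P = 171.5.
Monopoly sets MR = MC: 224 − Q = 14 + 1.5Q ⇒ Q = 84, P = 224 − 0.5·84 = 182.
CS = ½·(224 − 171.5)·105 = 2756.25; PS = (171.5·105 − 14·105 − ½·1.5·105²) = 8268.75; TS = 11025.
CS = ½·(224 − 182)·84 = 1764; PS = (182·84 − 14·84 − ½·1.5·84²) = 8820; TS = 10584.
DWL = 11025 − 10584 = 441.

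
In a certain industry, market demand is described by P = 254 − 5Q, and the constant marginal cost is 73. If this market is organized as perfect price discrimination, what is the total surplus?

TS = 3276.1

Under first-degree price discrimination the firm charges each unit its demand price and produces up to where P = MC, i.e. Q = 36.2. Consumer surplus is zero; producer surplus equals total surplus.
TS = 3276.1 (equal to competitive TS).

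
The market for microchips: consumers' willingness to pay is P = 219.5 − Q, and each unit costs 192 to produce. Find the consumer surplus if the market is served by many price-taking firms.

CS = 378.125

Under competition P = MC = 192, so Q = (219.5 − 192)/1 = 27.5.
CS = ½·(219.5 − 192)·27.5 = 378.125.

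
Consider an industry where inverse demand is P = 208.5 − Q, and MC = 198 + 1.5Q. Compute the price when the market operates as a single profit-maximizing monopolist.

P = 205.5

The monopolist equates marginal revenue to marginal cost: 208.5 − 2Q = 198 + 1.5Q, so Q = 3. From demand, P = 205.5.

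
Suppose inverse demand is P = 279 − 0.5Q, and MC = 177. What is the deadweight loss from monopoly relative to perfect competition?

Perfect competition: P = MC = 177, so 279 − 0.5Q = 177 and Q = 204.
A monopolist chooses Q where MR = MC. MR = 279 − Q; setting this equal to 177 gives Q = 102 and P = 228.
DWL is the triangle between Q = 102 and Q = 204: ½·(204 − 102)·(228 − 177) = 2601.

DWL = 2601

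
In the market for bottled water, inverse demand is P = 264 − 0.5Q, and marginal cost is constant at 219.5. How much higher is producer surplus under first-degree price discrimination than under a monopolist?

Producer surplus rises by 990.125

The monopolist equates marginal revenue to marginal cost: 264 − Q = 219.5, so Q = 44.5. From demand, P = 241.75.
PS = (241.75 − 219.5)·44.5 = 990.125.
With perfect price discrimination, output is the efficient level Q = 89 (where demand meets MC), but every buyer pays their willingness to pay: CS = 0 and PS = total surplus.
PS = ½·(264 − 219.5)·89 = 1980.25.
Change in producer surplus: 1980.25 − 990.125 = 990.125.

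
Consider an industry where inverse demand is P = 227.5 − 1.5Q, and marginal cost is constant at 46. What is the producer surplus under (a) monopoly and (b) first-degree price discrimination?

A monopolist chooses Q where MR = MC. MR = 227.5 − 3Q; setting this equal to 46 gives Q = 60.5 and P = 136.75.
PS = (136.75 − 46)·60.5 = 5490.375.
A perfectly discriminating monopolist sells every unit with P(Q) ≥ MC(Q), so output equals the competitive quantity Q = 121. Each buyer pays their reservation price, so CS = 0 and the firm captures all surplus.
PS = ½·(227.5 − 46)·121 = 10980.75.

Monopoly: PS = 5490.375; Perfect PD: PS = 10980.75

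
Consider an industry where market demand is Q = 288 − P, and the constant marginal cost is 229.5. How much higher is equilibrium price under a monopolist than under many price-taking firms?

P rises by 29.25

Inverting demand: P = 288 − Q.
Competitive firms price at marginal cost: P = 229.5, giving Q = 58.5.
Monopoly sets MR = MC: 288 − 2Q = 229.5 ⇒ Q = 29.25, P = 288 − 29.25 = 258.75.
Change in equilibrium price: 258.75 − 229.5 = 29.25.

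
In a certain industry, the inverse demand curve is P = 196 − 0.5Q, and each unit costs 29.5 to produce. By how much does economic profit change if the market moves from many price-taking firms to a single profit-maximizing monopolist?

Perfect competition: P = MC = 29.5, so 196 − 0.5Q = 29.5 and Q = 333.
Profit = (29.5 − 29.5)·333 = 0.
A monopolist chooses Q where MR = MC. MR = 196 − Q; setting this equal to 29.5 gives Q = 166.5 and P = 112.75.
Profit = (112.75 − 29.5)·166.5 = 13861.125.
Change in economic profit: 13861.125 − 0 = 13861.125.

Economic profit rises by 13861.125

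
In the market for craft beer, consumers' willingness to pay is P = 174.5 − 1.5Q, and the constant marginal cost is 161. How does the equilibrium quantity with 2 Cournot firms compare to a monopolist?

Cournot: Q = 6; Monopoly: Q = 4.5

With 2 symmetric Cournot firms, each firm's FOC gives 174.5 − 4.5q = 161, so q = 3, Q = 2·3 = 6, and P = 165.5.
A monopolist chooses Q where MR = MC. MR = 174.5 − 3Q; setting this equal to 161 gives Q = 4.5 and P = 167.75.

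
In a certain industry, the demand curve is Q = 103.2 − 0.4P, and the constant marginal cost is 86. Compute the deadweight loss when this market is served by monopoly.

DWL = 1479.2

Inverting demand: P = 258 − 2.5Q.
Perfect competition: P = MC = 86, so 258 − 2.5Q = 86 and Q = 68.8.
Monopoly sets MR = MC: 258 − 5Q = 86 ⇒ Q = 34.4, P = 258 − 2.5·34.4 = 172.
DWL is the triangle between Q = 34.4 and Q = 68.8: ½·(68.8 − 34.4)·(172 − 86) = 1479.2.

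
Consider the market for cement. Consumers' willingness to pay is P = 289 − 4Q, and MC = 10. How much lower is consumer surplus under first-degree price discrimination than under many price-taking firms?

Consumer surplus falls by 9730.125

Perfect competition: P = MC = 10, so 289 − 4Q = 10 and Q = 69.75.
CS = ½·(289 − 10)·69.75 = 9730.125.
With perfect price discrimination, output is the efficient level Q = 69.75 (where demand meets MC), but every buyer pays their willingness to pay: CS = 0 and PS = total surplus.
CS = 0.
Change in consumer surplus: 0 − 9730.125 = −9730.125.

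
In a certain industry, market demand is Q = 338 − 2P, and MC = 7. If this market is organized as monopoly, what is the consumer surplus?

Inverting demand: P = 169 − 0.5Q.
A monopolist chooses Q where MR = MC. MR = 169 − Q; setting this equal to 7 gives Q = 162 and P = 88.
CS = ½·(169 − 88)·162 = 6561.

CS = 6561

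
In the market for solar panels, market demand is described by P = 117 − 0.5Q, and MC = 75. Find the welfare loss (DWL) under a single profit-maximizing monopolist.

DWL = 441

Perfect competition: P = MC = 75, so 117 − 0.5Q = 75 and Q = 84.
The monopolist equates marginal revenue to marginal cost: 117 − Q = 75, so Q = 42. From demand, P = 96.
DWL is the triangle between Q = 42 and Q = 84: ½·(84 − 42)·(96 − 75) = 441.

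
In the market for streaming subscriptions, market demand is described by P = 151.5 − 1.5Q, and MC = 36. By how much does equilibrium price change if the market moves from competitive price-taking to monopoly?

Competitive firms price at marginal cost: P = 36, giving Q = 77.
Monopoly sets MR = MC: 151.5 − 3Q = 36 ⇒ Q = 38.5, P = 151.5 − 1.5·38.5 = 93.75.
Change in equilibrium price: 93.75 − 36 = 57.75.

Equilibrium price rises by 57.75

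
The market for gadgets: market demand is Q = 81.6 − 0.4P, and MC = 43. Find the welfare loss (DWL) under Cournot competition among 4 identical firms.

DWL = 207.368

Inverting demand: P = 204 − 2.5Q.
Perfect competition: P = MC = 43, so 204 − 2.5Q = 43 and Q = 64.4.
In a 4-firm Cournot equilibrium, symmetry and the first-order condition give q = (204 − 43)/(12.5) = 12.88. So Q = 51.52 and P = 75.2.
DWL is the triangle between Q = 51.52 and Q = 64.4: ½·(64.4 − 51.52)·(75.2 − 43) = 207.368.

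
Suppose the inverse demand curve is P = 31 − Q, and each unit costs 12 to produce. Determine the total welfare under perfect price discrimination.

TS = 180.5

A perfectly discriminating monopolist sells every unit with P(Q) ≥ MC(Q), so output equals the competitive quantity Q = 19. Each buyer pays their reservation price, so CS = 0 and the firm captures all surplus.
TS = 180.5 (equal to competitive TS).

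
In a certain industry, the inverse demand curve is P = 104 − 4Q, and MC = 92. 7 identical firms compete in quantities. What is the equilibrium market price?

P = 93.5

In a 7-firm Cournot equilibrium, symmetry and the first-order condition give q = (104 − 92)/(32) = 0.375. So Q = 2.625 and P = 93.5.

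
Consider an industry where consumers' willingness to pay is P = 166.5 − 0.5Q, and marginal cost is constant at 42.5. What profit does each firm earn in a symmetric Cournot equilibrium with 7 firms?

In a 7-firm Cournot equilibrium, symmetry and the first-order condition give q = (166.5 − 42.5)/(4) = 31. So Q = 217 and P = 58.
Each firm's profit = (58 − 42.5)·31 = 480.5.

π_i = 480.5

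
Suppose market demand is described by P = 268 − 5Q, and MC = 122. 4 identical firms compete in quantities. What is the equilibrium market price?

P = 151.2

In a 4-firm Cournot equilibrium, symmetry and the first-order condition give q = (268 − 122)/(25) = 5.84. So Q = 23.36 and P = 151.2.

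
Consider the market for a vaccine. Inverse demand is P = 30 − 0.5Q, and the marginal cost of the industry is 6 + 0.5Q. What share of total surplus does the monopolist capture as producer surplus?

PS/TS = 0.75

A monopolist chooses Q where MR = MC. MR = 30 − Q; setting this equal to 6 + 0.5Q gives Q = 16 and P = 22.
CS = ½·(30 − 22)·16 = 64.
PS = P·Q − VC(Q) = 22·16 − (6·16 + ½·0.5·16²) = 192.
Share captured = PS/TS = 192/256 = 0.75.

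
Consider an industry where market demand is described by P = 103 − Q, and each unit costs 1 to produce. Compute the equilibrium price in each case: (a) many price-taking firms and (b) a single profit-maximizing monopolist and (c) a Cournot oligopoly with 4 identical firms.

Perfect competition: P = MC = 1, so 103 − Q = 1 and Q = 102.
Monopoly sets MR = MC: 103 − 2Q = 1 ⇒ Q = 51, P = 103 − 51 = 52.
In a 4-firm Cournot equilibrium, symmetry and the first-order condition give q = (103 − 1)/(5) = 20.4. So Q = 81.6 and P = 21.4.

Competition: P = 1; Monopoly: P = 52; Cournot: P = 21.4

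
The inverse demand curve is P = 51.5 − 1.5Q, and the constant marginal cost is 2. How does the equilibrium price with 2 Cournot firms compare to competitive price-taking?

In a 2-firm Cournot equilibrium, symmetry and the first-order condition give q = (51.5 − 2)/(4.5) = 11. So Q = 22 and P = 18.5.
Under competition P = MC = 2, so Q = (51.5 − 2)/1.5 = 33.

Cournot: P = 18.5; Competition: P = 2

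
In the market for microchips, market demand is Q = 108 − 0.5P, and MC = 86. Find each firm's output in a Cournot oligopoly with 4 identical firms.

q_i = 13

Inverting demand: P = 216 − 2Q.
In a 4-firm Cournot equilibrium, symmetry and the first-order condition give q = (216 − 86)/(10) = 13. So Q = 52 and P = 112.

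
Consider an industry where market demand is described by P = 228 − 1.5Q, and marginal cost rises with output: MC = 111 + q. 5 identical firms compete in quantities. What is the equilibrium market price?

P = 140.25

In a 5-firm Cournot equilibrium, symmetry and the first-order condition give q = (228 − 111)/(10) = 11.7. So Q = 58.5 and P = 140.25.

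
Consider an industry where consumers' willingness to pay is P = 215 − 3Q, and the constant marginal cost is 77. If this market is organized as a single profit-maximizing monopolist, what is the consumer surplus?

Monopoly sets MR = MC: 215 − 6Q = 77 ⇒ Q = 23, P = 215 − 3·23 = 146.
CS = ½·(215 − 146)·23 = 793.5.

CS = 793.5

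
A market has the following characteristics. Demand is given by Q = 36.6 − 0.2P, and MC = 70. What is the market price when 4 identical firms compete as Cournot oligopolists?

Inverting demand: P = 183 − 5Q.
With 4 symmetric Cournot firms, each firm's FOC gives 183 − 25q = 70, so q = 4.52, Q = 4·4.52 = 18.08, and P = 92.6.

P = 92.6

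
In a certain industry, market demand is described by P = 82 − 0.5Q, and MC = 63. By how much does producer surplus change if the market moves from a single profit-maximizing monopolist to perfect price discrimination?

PS rises by 180.5

A monopolist chooses Q where MR = MC. MR = 82 − Q; setting this equal to 63 gives Q = 19 and P = 72.5.
PS = (72.5 − 63)·19 = 180.5.
Under first-degree price discrimination the firm charges each unit its demand price and produces up to where P = MC, i.e. Q = 38. Consumer surplus is zero; producer surplus equals total surplus.
PS = ½·(82 − 63)·38 = 361.
Change in producer surplus: 361 − 180.5 = 180.5.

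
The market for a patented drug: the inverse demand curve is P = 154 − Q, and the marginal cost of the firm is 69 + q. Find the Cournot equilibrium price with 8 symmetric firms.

With 8 symmetric Cournot firms, each firm's FOC gives 154 − 9q = 69 + q, so q = 8.5, Q = 8·8.5 = 68, and P = 86.

P = 86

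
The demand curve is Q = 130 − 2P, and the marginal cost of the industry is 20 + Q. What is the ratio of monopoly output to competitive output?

Inverting demand: P = 65 − 0.5Q.
A monopolist chooses Q where MR = MC. MR = 65 − Q; setting this equal to 20 + Q gives Q = 22.5 and P = 53.75.
Competitive equilibrium sets price equal to marginal cost: 65 − 0.5Q = 20 + Q, so Q = 30 and P = 50.
Ratio Q_m/Q_c = 22.5/30 = 0.75.

Q_m/Q_c = 0.75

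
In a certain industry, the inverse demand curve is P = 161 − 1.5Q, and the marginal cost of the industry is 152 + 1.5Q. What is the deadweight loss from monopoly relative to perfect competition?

Under competition P = MC: 161 − 1.5Q = 152 + 1.5Q ⇒ Q = 3, P = 156.5.
The monopolist equates marginal revenue to marginal cost: 161 − 3Q = 152 + 1.5Q, so Q = 2. From demand, P = 158.
CS = ½·(161 − 156.5)·3 = 6.75; PS = (156.5·3 − 152·3 − ½·1.5·3²) = 6.75; TS = 13.5.
CS = ½·(161 − 158)·2 = 3; PS = (158·2 − 152·2 − ½·1.5·2²) = 9; TS = 12.
DWL = 13.5 − 12 = 1.5.

DWL = 1.5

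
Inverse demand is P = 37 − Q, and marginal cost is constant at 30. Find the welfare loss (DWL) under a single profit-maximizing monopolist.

Under competition P = MC = 30, so Q = (37 − 30)/1 = 7.
Monopoly sets MR = MC: 37 − 2Q = 30 ⇒ Q = 3.5, P = 37 − 3.5 = 33.5.
DWL is the triangle between Q = 3.5 and Q = 7: ½·(7 − 3.5)·(33.5 − 30) = 6.125.

DWL = 6.125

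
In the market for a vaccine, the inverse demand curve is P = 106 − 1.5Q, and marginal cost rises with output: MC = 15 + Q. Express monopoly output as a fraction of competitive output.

Q_m/Q_c = 0.625

The monopolist equates marginal revenue to marginal cost: 106 − 3Q = 15 + Q, so Q = 22.75. From demand, P = 71.875.
Competitive equilibrium sets price equal to marginal cost: 106 − 1.5Q = 15 + Q, so Q = 36.4 and P = 51.4.
Ratio Q_m/Q_c = 22.75/36.4 = 0.625.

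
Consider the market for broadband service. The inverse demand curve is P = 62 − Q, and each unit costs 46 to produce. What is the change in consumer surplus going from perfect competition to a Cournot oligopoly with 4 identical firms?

Consumer surplus falls by 46.08

Under competition P = MC = 46, so Q = (62 − 46)/1 = 16.
CS = ½·(62 − 46)·16 = 128.
With 4 symmetric Cournot firms, each firm's FOC gives 62 − 5q = 46, so q = 3.2, Q = 4·3.2 = 12.8, and P = 49.2.
CS = ½·(62 − 49.2)·12.8 = 81.92.
Change in consumer surplus: 81.92 − 128 = −46.08.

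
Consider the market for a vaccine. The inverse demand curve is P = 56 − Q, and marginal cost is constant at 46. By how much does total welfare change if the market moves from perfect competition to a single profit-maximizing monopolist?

Competitive firms price at marginal cost: P = 46, giving Q = 10.
CS = ½·(56 − 46)·10 = 50; PS = (46 − 46)·10 = 0; TS = 50.
The monopolist equates marginal revenue to marginal cost: 56 − 2Q = 46, so Q = 5. From demand, P = 51.
CS = ½·(56 − 51)·5 = 12.5; PS = (51 − 46)·5 = 25; TS = 37.5.
Change in total welfare: 37.5 − 50 = −12.5.

Total welfare falls by 12.5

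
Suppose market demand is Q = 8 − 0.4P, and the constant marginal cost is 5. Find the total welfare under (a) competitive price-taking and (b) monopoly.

Inverting demand: P = 20 − 2.5Q.
Under competition P = MC = 5, so Q = (20 − 5)/2.5 = 6.
CS = ½·(20 − 5)·6 = 45; PS = (5 − 5)·6 = 0; TS = 45.
Monopoly sets MR = MC: 20 − 5Q = 5 ⇒ Q = 3, P = 20 − 2.5·3 = 12.5.
CS = ½·(20 − 12.5)·3 = 11.25; PS = (12.5 − 5)·3 = 22.5; TS = 33.75.

Competition: TS = 45; Monopoly: TS = 33.75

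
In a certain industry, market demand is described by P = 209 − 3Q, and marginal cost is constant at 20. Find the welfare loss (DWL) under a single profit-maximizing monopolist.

Perfect competition: P = MC = 20, so 209 − 3Q = 20 and Q = 63.
The monopolist equates marginal revenue to marginal cost: 209 − 6Q = 20, so Q = 31.5. From demand, P = 114.5.
DWL is the triangle between Q = 31.5 and Q = 63: ½·(63 − 31.5)·(114.5 − 20) = 1488.375.

DWL = 1488.375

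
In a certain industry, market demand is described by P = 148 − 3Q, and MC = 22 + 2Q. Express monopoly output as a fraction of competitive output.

Q_m/Q_c = 0.625

The monopolist equates marginal revenue to marginal cost: 148 − 6Q = 22 + 2Q, so Q = 15.75. From demand, P = 100.75.
Competitive equilibrium sets price equal to marginal cost: 148 − 3Q = 22 + 2Q, so Q = 25.2 and P = 72.4.
Ratio Q_m/Q_c = 15.75/25.2 = 0.625.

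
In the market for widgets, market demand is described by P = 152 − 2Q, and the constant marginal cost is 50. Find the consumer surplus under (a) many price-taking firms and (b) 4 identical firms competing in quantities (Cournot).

Competitive firms price at marginal cost: P = 50, giving Q = 51.
CS = ½·(152 − 50)·51 = 2601.
Cournot with 4 identical firms: the symmetric best-response condition is 152 − 10q = 50. Each firm produces q = 10.2, total output Q = 40.8, price P = 70.4.
CS = ½·(152 − 70.4)·40.8 = 1664.64.

Competition: CS = 2601; Cournot: CS = 1664.64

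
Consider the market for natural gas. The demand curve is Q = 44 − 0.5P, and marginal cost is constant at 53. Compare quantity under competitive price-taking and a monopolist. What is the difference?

Q falls by 8.75

Inverting demand: P = 88 − 2Q.
Competitive firms price at marginal cost: P = 53, giving Q = 17.5.
Monopoly sets MR = MC: 88 − 4Q = 53 ⇒ Q = 8.75, P = 88 − 2·8.75 = 70.5.
Change in quantity: 8.75 − 17.5 = −8.75.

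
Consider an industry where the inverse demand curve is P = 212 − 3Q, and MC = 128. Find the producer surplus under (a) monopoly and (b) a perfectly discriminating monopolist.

Monopoly: PS = 588; Perfect PD: PS = 1176

A monopolist chooses Q where MR = MC. MR = 212 − 6Q; setting this equal to 128 gives Q = 14 and P = 170.
PS = (170 − 128)·14 = 588.
A perfectly discriminating monopolist sells every unit with P(Q) ≥ MC(Q), so output equals the competitive quantity Q = 28. Each buyer pays their reservation price, so CS = 0 and the firm captures all surplus.
PS = ½·(212 − 128)·28 = 1176.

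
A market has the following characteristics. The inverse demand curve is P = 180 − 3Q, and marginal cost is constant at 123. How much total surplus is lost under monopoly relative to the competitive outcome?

DWL = 135.375

Perfect competition: P = MC = 123, so 180 − 3Q = 123 and Q = 19.
Monopoly sets MR = MC: 180 − 6Q = 123 ⇒ Q = 9.5, P = 180 − 3·9.5 = 151.5.
DWL is the triangle between Q = 9.5 and Q = 19: ½·(19 − 9.5)·(151.5 − 123) = 135.375.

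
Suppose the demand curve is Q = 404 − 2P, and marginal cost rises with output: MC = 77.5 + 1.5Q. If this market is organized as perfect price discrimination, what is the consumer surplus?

CS = 0

Inverting demand: P = 202 − 0.5Q.
A perfectly discriminating monopolist sells every unit with P(Q) ≥ MC(Q), so output equals the competitive quantity Q = 62.25. Each buyer pays their reservation price, so CS = 0 and the firm captures all surplus.
CS = 0.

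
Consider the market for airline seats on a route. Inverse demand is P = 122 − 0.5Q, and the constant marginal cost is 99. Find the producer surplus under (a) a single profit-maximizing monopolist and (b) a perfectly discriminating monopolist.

Monopoly: PS = 264.5; Perfect PD: PS = 529

Monopoly sets MR = MC: 122 − Q = 99 ⇒ Q = 23, P = 122 − 0.5·23 = 110.5.
PS = (110.5 − 99)·23 = 264.5.
Under first-degree price discrimination the firm charges each unit its demand price and produces up to where P = MC, i.e. Q = 46. Consumer surplus is zero; producer surplus equals total surplus.
PS = ½·(122 − 99)·46 = 529.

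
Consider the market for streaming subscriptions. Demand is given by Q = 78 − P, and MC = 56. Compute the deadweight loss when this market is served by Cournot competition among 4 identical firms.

Inverting demand: P = 78 − Q.
Perfect competition: P = MC = 56, so 78 − Q = 56 and Q = 22.
Cournot with 4 identical firms: the symmetric best-response condition is 78 − 5q = 56. Each firm produces q = 4.4, total output Q = 17.6, price P = 60.4.
DWL is the triangle between Q = 17.6 and Q = 22: ½·(22 − 17.6)·(60.4 − 56) = 9.68.

DWL = 9.68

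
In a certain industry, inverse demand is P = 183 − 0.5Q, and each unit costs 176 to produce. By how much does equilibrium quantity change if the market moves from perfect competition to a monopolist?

Q falls by 7

Competitive firms price at marginal cost: P = 176, giving Q = 14.
A monopolist chooses Q where MR = MC. MR = 183 − Q; setting this equal to 176 gives Q = 7 and P = 179.5.
Change in equilibrium quantity: 7 − 14 = −7.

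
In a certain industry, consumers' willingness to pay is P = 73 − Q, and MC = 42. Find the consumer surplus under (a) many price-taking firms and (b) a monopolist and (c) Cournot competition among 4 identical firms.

Perfect competition: P = MC = 42, so 73 − Q = 42 and Q = 31.
CS = ½·(73 − 42)·31 = 480.5.
The monopolist equates marginal revenue to marginal cost: 73 − 2Q = 42, so Q = 15.5. From demand, P = 57.5.
CS = ½·(73 − 57.5)·15.5 = 120.125.
In a 4-firm Cournot equilibrium, symmetry and the first-order condition give q = (73 − 42)/(5) = 6.2. So Q = 24.8 and P = 48.2.
CS = ½·(73 − 48.2)·24.8 = 307.52.

Competition: CS = 480.5; Monopoly: CS = 120.125; Cournot: CS = 307.52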